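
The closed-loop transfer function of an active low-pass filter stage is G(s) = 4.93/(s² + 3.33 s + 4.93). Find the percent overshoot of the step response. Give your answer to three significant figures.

%OS ≈ 2.84%

ω_n = √4.93 = 2.22 rad/s; ζ = 3.33/(2·2.22) = 0.750.
Overshoot: exp(−π·0.750/√(1−0.750²)) = 0.0284, i.e. 2.84%.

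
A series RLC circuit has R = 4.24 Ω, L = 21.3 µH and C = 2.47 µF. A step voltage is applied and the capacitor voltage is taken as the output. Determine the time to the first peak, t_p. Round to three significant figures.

For a series RLC circuit (capacitor voltage as output), ω_n = 1/√(LC) = 1/√(21.3 µH · 2.47 µF) = 138000 rad/s.
ζ = (R/2)·√(C/L) = (4.24/2)·√(2.47 µF/21.3 µH) = 0.722.
ω_d = 138000·√(1 − 0.722²) = 95400 rad/s. t_p = π/ω_d = 0.0000329 s.

t_p ≈ 0.0000329 s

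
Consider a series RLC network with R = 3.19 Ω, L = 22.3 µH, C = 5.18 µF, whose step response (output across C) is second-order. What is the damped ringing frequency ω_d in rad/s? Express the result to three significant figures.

For a series RLC circuit (capacitor voltage as output), ω_n = 1/√(LC) = 1/√(22.3 µH · 5.18 µF) = 93000 rad/s.
ζ = (R/2)·√(C/L) = (3.19/2)·√(5.18 µF/22.3 µH) = 0.769.
ω_d = 93000·√(1 − 0.769²) = 59500 rad/s.

ω_d ≈ 59500 rad/s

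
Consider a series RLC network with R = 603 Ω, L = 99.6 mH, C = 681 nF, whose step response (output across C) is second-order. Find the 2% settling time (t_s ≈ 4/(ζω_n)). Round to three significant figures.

For a series RLC circuit (capacitor voltage as output), ω_n = 1/√(LC) = 1/√(99.6 mH · 681 nF) = 3840 rad/s.
ζ = (R/2)·√(C/L) = (603/2)·√(681 nF/99.6 mH) = 0.788.
t_s ≈ 4/(ζω_n) = 0.00132 s.

t_s ≈ 0.00132 s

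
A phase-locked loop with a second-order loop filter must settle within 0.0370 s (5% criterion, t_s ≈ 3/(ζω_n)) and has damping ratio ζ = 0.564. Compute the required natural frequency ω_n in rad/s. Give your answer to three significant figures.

Rearranging t_s ≈ 3/(ζω_n) gives ω_n = 3/(ζ·t_s) = 3/(0.564 × 0.0370) = 144 rad/s.

ω_n ≈ 144 rad/s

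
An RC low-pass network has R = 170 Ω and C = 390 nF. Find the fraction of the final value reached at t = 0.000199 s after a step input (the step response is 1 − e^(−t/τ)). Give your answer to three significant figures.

τ = RC = 170 × 390 nF = 0.0000663 s.
y(t)/y_∞ = 1 − e^(−t/τ) = 1 − e^(−0.000199/0.0000663) = 1 − e^(−3.00) = 0.950.

y/y_∞ ≈ 0.950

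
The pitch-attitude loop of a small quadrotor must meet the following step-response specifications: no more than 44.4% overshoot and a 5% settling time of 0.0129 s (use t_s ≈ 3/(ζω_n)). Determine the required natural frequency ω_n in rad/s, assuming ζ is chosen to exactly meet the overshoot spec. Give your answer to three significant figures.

ω_n ≈ 929 rad/s

ζ = −ln(OS)/√(π² + (ln OS)²). With OS = 0.444, ln OS = −0.8119 and ζ = 0.8119/3.245 = 0.250.
From t_s ≈ 3/(ζω_n): ω_n = 3/(ζ·t_s) = 3/(0.250·0.0129) = 929 rad/s.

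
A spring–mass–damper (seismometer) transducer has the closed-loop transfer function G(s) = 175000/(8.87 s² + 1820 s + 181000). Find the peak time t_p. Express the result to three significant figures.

t_p ≈ 0.0316 s

Dividing through by 8.87: denominator becomes s² + 205.2 s + 20410.
So ω_n = √20410 = 143 rad/s and ζ = 205.2/(2·143) = 0.718.
ω_d = 143·√(1 − 0.718²) = 99.4 rad/s. t_p = π/ω_d = 0.0316 s.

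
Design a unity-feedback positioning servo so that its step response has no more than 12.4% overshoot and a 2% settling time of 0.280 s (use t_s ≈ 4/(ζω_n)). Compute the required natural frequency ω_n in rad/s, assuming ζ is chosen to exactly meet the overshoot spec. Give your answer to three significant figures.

From %OS = 100·exp(−πζ/√(1−ζ²)), invert to get ζ = −ln(OS)/√(π² + ln²(OS)) with OS = 0.124.
−ln 0.124 = 2.087, so ζ = 2.087/√(π² + 4.358) = 0.553.
From t_s ≈ 4/(ζω_n): ω_n = 4/(ζ·t_s) = 4/(0.553·0.280) = 25.8 rad/s.

ω_n ≈ 25.8 rad/s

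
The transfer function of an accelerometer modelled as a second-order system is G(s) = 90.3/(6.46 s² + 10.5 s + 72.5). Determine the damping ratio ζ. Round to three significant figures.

Dividing through by 6.46: denominator becomes s² + 1.625 s + 11.22.
So ω_n = √11.22 = 3.35 rad/s and ζ = 1.625/(2·3.35) = 0.243.

ζ ≈ 0.243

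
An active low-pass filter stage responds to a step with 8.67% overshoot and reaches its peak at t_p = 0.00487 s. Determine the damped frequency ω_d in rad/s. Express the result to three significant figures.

t_p = π/ω_d, so ω_d = π/0.00487 = 645 rad/s.

ω_d ≈ 645 rad/s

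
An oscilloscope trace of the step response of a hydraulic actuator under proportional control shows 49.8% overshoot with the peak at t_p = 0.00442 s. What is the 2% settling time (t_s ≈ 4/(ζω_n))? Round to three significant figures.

From the overshoot, ζ = −ln(OS)/√(π²+ln²(OS)) = 0.217.
From t_p = π/ω_d, ω_d = π/0.00442 = 711 rad/s, so ω_n = ω_d/√(1−ζ²) = 728 rad/s.
t_s ≈ 4/(ζω_n) = 4/(0.217·728) = 0.0254 s.

t_s ≈ 0.0254 s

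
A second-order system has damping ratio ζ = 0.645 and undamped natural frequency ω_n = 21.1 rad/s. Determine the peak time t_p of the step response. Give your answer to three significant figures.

t_p ≈ 0.195 s

The damped frequency is ω_d = ω_n√(1−ζ²) = 21.1·√(1−0.416) = 16.1 rad/s.
Peak time t_p = π/ω_d = π/16.1 = 0.195 s.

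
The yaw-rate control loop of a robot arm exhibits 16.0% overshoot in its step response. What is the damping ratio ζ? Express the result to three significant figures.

ζ = −ln(OS)/√(π² + (ln OS)²). With OS = 0.160, ln OS = −1.833 and ζ = 1.833/3.637 = 0.504.

ζ ≈ 0.504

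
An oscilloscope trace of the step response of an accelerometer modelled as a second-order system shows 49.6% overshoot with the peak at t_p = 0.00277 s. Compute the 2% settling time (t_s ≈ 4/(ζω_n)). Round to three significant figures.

The overshoot fixes ζ = −ln(OS)/√(π²+ln²(OS)) = 0.218.
t_p = π/ω_d ⇒ ω_d = 1130 rad/s; then ω_n = ω_d/√(1−ζ²) = 1160 rad/s.
t_s ≈ 4/(ζω_n) = 4/(0.218·1160) = 0.0158 s.

t_s ≈ 0.0158 s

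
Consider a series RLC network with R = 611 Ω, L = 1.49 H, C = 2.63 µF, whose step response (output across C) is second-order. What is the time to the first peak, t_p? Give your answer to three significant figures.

t_p ≈ 0.00680 s

For a series RLC circuit (capacitor voltage as output), ω_n = 1/√(LC) = 1/√(1.49 H · 2.63 µF) = 505 rad/s.
ζ = (R/2)·√(C/L) = (611/2)·√(2.63 µF/1.49 H) = 0.406.
The damped frequency ω_d = ω_n√(1−ζ²) = 462 rad/s. t_p = π/ω_d = 0.00680 s.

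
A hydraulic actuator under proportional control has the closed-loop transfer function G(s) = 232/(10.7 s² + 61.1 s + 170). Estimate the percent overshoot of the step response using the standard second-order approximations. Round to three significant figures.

%OS ≈ 3.98%

Dividing through by 10.7: denominator becomes s² + 5.710 s + 15.89.
So ω_n = √15.89 = 3.99 rad/s and ζ = 5.710/(2·3.99) = 0.716.
%OS = 100 e^{−πζ/√(1−ζ²)} with ζ = 0.716 gives 3.98%.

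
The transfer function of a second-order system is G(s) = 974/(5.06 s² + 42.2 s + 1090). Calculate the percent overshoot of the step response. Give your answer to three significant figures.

Dividing through by 5.06: denominator becomes s² + 8.340 s + 215.4.
So ω_n = √215.4 = 14.7 rad/s and ζ = 8.340/(2·14.7) = 0.284.
Overshoot: exp(−π·0.284/√(1−0.284²)) = 0.394, i.e. 39.4%.

%OS ≈ 39.4%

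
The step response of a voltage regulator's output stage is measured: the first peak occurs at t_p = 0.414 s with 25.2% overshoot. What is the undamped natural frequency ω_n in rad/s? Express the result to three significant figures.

ζ from %OS: ζ = |ln 0.252|/√(π²+ln²0.252) = 0.402.
t_p = π/ω_d ⇒ ω_d = 7.59 rad/s; then ω_n = ω_d/√(1−ζ²) = 8.29 rad/s.

ω_n ≈ 8.29 rad/s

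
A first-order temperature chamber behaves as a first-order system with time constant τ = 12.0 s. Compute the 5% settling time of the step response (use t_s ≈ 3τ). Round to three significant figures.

t_s ≈ 3τ = 36.0 s.

t_s ≈ 36.0 s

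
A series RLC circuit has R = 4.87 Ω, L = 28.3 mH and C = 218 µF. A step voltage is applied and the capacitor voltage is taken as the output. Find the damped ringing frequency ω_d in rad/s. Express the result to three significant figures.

ω_d ≈ 393 rad/s

For a series RLC circuit (capacitor voltage as output), ω_n = 1/√(LC) = 1/√(28.3 mH · 218 µF) = 403 rad/s.
ζ = (R/2)·√(C/L) = (4.87/2)·√(218 µF/28.3 mH) = 0.214.
ω_d = ω_n√(1−ζ²) = 393 rad/s.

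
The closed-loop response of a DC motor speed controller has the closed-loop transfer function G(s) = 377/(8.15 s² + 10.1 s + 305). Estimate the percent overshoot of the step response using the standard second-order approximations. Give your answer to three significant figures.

Dividing through by 8.15: denominator becomes s² + 1.239 s + 37.42.
So ω_n = √37.42 = 6.12 rad/s and ζ = 1.239/(2·6.12) = 0.101.
Overshoot: exp(−π·0.101/√(1−0.101²)) = 0.726, i.e. 72.6%.

%OS ≈ 72.6%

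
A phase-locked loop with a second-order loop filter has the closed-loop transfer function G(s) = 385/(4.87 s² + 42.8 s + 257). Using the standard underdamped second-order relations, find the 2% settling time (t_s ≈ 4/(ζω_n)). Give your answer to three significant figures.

Dividing through by 4.87: denominator becomes s² + 8.789 s + 52.77.
So ω_n = √52.77 = 7.26 rad/s and ζ = 8.789/(2·7.26) = 0.605.
t_s ≈ 4/(ζω_n) = 0.910 s.

t_s ≈ 0.910 s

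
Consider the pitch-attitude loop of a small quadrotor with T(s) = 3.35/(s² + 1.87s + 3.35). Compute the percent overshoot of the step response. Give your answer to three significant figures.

Comparing the denominator to s² + 2ζω_n s + ω_n²: ω_n = √3.35 = 1.83 rad/s, and 2ζω_n = 1.87 so ζ = 1.87/(2·1.83) = 0.511.
Overshoot: exp(−π·0.511/√(1−0.511²)) = 0.155, i.e. 15.5%.

%OS ≈ 15.5%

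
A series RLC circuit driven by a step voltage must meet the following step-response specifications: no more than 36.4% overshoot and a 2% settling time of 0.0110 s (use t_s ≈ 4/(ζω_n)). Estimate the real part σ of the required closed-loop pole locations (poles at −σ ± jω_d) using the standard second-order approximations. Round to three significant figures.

The settling-time spec alone fixes σ = ζω_n = 4/t_s = 4/0.0110 = 364.
(Overshoot then fixes ζ = 0.306 and hence ω_d = σ·√(1−ζ²)/ζ = 1130 rad/s.)

σ ≈ 364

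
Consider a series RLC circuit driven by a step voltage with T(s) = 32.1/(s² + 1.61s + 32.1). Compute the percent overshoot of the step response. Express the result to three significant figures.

Comparing the denominator to s² + 2ζω_n s + ω_n²: ω_n = √32.1 = 5.67 rad/s, and 2ζω_n = 1.61 so ζ = 1.61/(2·5.67) = 0.142.
%OS = 100 e^{−πζ/√(1−ζ²)} with ζ = 0.142 gives 63.7%.

%OS ≈ 63.7%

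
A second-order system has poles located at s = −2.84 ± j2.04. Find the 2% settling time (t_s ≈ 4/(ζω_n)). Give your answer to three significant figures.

t_s ≈ 1.41 s

For poles at −σ ± jω_d, ζω_n = σ = 2.84, so t_s ≈ 4/σ = 1.41 s.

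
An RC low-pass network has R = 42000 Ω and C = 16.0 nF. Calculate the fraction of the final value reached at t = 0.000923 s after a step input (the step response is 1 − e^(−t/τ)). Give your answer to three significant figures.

y/y_∞ ≈ 0.747

τ = RC = 42000 × 16.0 nF = 0.000672 s.
y(t)/y_∞ = 1 − e^(−t/τ) = 1 − e^(−0.000923/0.000672) = 1 − e^(−1.37) = 0.747.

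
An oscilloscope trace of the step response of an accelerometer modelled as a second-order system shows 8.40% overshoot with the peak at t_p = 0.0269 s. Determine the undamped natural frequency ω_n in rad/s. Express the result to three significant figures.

ζ from %OS: ζ = |ln 0.0840|/√(π²+ln²0.0840) = 0.619.
From t_p = π/ω_d, ω_d = π/0.0269 = 117 rad/s, so ω_n = ω_d/√(1−ζ²) = 149 rad/s.

ω_n ≈ 149 rad/s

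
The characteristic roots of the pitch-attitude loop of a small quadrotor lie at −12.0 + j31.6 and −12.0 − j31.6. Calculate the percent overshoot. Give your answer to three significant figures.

With σ = 12.0, ω_d = 31.6: ω_n = √(σ²+ω_d²) = 33.8 rad/s, ζ = σ/ω_n = 0.355.
Overshoot: exp(−π·0.355/√(1−0.355²)) = 0.303, i.e. 30.3%.

%OS ≈ 30.3%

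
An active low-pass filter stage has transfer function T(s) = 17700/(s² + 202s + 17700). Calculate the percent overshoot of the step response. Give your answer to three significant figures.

Comparing the denominator to s² + 2ζω_n s + ω_n²: ω_n = √17700 = 133 rad/s, and 2ζω_n = 202 so ζ = 202/(2·133) = 0.759.
%OS = 100·exp(−πζ/√(1−ζ²)) = 2.56%.

%OS ≈ 2.56%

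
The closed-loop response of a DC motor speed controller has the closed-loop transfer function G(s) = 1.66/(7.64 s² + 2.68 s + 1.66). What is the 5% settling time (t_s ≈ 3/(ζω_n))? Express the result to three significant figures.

t_s ≈ 17.1 s

Dividing through by 7.64: denominator becomes s² + 0.3508 s + 0.2173.
So ω_n = √0.2173 = 0.466 rad/s and ζ = 0.3508/(2·0.466) = 0.376.
t_s ≈ 3/(ζω_n) = 17.1 s.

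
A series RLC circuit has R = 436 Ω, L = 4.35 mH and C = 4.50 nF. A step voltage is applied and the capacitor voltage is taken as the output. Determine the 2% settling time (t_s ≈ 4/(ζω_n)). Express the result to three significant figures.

For a series RLC circuit (capacitor voltage as output), ω_n = 1/√(LC) = 1/√(4.35 mH · 4.50 nF) = 226000 rad/s.
ζ = (R/2)·√(C/L) = (436/2)·√(4.50 nF/4.35 mH) = 0.222.
t_s ≈ 4/(ζω_n) = 0.0000798 s.

t_s ≈ 0.0000798 s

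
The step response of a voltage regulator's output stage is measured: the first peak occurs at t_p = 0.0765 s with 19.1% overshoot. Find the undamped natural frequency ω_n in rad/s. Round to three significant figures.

The overshoot fixes ζ = −ln(OS)/√(π²+ln²(OS)) = 0.466.
t_p = π/ω_d ⇒ ω_d = 41.1 rad/s; then ω_n = ω_d/√(1−ζ²) = 46.4 rad/s.

ω_n ≈ 46.4 rad/s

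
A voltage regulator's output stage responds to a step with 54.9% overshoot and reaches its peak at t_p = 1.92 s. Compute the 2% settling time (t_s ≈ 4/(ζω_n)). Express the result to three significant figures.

t_s ≈ 12.8 s

ζ from %OS: ζ = |ln 0.549|/√(π²+ln²0.549) = 0.187.
t_p = π/ω_d ⇒ ω_d = 1.64 rad/s; then ω_n = ω_d/√(1−ζ²) = 1.67 rad/s.
t_s ≈ 4/(ζω_n) = 4/(0.187·1.67) = 12.8 s.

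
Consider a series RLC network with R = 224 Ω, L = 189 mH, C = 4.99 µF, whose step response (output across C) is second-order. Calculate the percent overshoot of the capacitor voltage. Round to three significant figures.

For a series RLC circuit (capacitor voltage as output), ω_n = 1/√(LC) = 1/√(189 mH · 4.99 µF) = 1030 rad/s.
ζ = (R/2)·√(C/L) = (224/2)·√(4.99 µF/189 mH) = 0.575.
%OS = 100·exp(−πζ/√(1−ζ²)) = 11.0%.

%OS ≈ 11.0%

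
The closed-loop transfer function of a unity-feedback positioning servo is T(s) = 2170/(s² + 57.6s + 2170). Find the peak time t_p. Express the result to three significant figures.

t_p ≈ 0.0858 s

Comparing the denominator to s² + 2ζω_n s + ω_n²: ω_n = √2170 = 46.6 rad/s, and 2ζω_n = 57.6 so ζ = 57.6/(2·46.6) = 0.618.
ω_d = ω_n√(1−ζ²) = 36.6 rad/s. Then t_p = π/ω_d = 0.0858 s.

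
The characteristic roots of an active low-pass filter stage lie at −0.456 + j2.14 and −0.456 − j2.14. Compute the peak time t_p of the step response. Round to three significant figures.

t_p ≈ 1.47 s

t_p = π/ω_d with ω_d = 2.14 (the imaginary part), so t_p = 1.47 s.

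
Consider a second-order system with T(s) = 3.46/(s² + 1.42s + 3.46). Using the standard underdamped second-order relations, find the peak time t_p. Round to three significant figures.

t_p ≈ 1.83 s

ω_n = √3.46 = 1.86 rad/s; ζ = 1.42/(2·1.86) = 0.382.
ω_d = ω_n√(1−ζ²) = 1.72 rad/s. Then t_p = π/ω_d = 1.83 s.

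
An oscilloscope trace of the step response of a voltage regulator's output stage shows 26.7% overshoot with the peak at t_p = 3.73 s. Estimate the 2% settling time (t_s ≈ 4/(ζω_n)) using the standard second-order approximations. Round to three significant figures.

t_s ≈ 11.3 s

The overshoot fixes ζ = −ln(OS)/√(π²+ln²(OS)) = 0.387.
t_p = π/ω_d ⇒ ω_d = 0.842 rad/s; then ω_n = ω_d/√(1−ζ²) = 0.914 rad/s.
t_s ≈ 4/(ζω_n) = 4/(0.387·0.914) = 11.3 s.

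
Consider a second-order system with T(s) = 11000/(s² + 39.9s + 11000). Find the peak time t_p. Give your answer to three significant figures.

Matching coefficients with s² + 2ζω_n s + ω_n² gives ω_n² = 11000 ⇒ ω_n = 105 rad/s, and ζ = 39.9/(2ω_n) = 0.190.
ω_d = 105·√(1 − 0.190²) = 103 rad/s. Then t_p = π/ω_d = 0.0305 s.

t_p ≈ 0.0305 s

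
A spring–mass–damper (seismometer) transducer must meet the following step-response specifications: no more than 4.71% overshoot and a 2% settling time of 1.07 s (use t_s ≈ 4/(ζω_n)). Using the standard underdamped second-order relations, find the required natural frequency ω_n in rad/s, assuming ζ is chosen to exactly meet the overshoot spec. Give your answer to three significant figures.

Inverting the overshoot relation: ζ = |ln 0.0471|/√(π² + ln²0.0471) = 0.697.
From t_s ≈ 4/(ζω_n): ω_n = 4/(ζ·t_s) = 4/(0.697·1.07) = 5.36 rad/s.

ω_n ≈ 5.36 rad/s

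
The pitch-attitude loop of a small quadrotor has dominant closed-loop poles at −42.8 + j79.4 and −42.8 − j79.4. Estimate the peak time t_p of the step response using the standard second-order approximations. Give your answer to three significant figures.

t_p = π/ω_d with ω_d = 79.4 (the imaginary part), so t_p = 0.0396 s.

t_p ≈ 0.0396 s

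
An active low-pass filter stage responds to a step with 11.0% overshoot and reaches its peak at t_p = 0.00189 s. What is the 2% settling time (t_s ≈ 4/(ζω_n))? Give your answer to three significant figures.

t_s ≈ 0.00343 s

From the overshoot, ζ = −ln(OS)/√(π²+ln²(OS)) = 0.575.
From t_p = π/ω_d, ω_d = π/0.00189 = 1660 rad/s, so ω_n = ω_d/√(1−ζ²) = 2030 rad/s.
t_s ≈ 4/(ζω_n) = 4/(0.575·2030) = 0.00343 s.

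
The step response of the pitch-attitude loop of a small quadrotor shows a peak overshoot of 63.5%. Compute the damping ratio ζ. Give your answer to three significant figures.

From %OS = 100·exp(−πζ/√(1−ζ²)), invert to get ζ = −ln(OS)/√(π² + ln²(OS)) with OS = 0.635.
−ln 0.635 = 0.4541, so ζ = 0.4541/√(π² + 0.2062) = 0.143.

ζ ≈ 0.143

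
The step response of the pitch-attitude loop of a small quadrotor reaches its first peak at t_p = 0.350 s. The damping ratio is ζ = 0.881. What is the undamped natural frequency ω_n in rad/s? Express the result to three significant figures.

ω_n ≈ 19.0 rad/s

Peak time t_p = π/ω_d, so ω_d = π/t_p = π/0.350 = 8.98 rad/s.
ω_n = ω_d/√(1−ζ²) = 8.98/√0.224 = 19.0 rad/s.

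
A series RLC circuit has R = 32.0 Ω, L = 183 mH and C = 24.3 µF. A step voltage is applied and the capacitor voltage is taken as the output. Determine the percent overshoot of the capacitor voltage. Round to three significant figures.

For a series RLC circuit (capacitor voltage as output), ω_n = 1/√(LC) = 1/√(183 mH · 24.3 µF) = 474 rad/s.
ζ = (R/2)·√(C/L) = (32.0/2)·√(24.3 µF/183 mH) = 0.184.
%OS = 100 e^{−πζ/√(1−ζ²)} with ζ = 0.184 gives 55.5%.

%OS ≈ 55.5%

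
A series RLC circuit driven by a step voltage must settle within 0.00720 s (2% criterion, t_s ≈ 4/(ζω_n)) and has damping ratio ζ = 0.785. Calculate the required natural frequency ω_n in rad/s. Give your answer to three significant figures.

ω_n ≈ 708 rad/s

Rearranging t_s ≈ 4/(ζω_n) gives ω_n = 4/(ζ·t_s) = 4/(0.785 × 0.00720) = 708 rad/s.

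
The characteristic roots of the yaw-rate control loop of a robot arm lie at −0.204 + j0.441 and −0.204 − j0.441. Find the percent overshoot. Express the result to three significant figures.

|pole| = ω_n = √(0.204² + 0.441²) = 0.486 rad/s; ζ = cos θ = σ/ω_n = 0.420.
%OS = 100 e^{−πζ/√(1−ζ²)} with ζ = 0.420 gives 23.4%.

%OS ≈ 23.4%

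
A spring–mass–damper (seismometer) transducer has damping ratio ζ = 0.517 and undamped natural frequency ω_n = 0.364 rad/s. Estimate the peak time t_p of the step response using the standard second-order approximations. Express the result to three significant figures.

t_p ≈ 10.1 s

The damped frequency is ω_d = ω_n√(1−ζ²) = 0.364·√(1−0.267) = 0.312 rad/s.
Peak time t_p = π/ω_d = π/0.312 = 10.1 s.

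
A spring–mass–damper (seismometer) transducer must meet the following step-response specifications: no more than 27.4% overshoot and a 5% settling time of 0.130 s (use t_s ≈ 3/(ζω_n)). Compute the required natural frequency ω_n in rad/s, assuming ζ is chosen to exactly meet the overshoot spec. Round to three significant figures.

Inverting the overshoot relation: ζ = |ln 0.274|/√(π² + ln²0.274) = 0.381.
From t_s ≈ 3/(ζω_n): ω_n = 3/(ζ·t_s) = 3/(0.381·0.130) = 60.6 rad/s.

ω_n ≈ 60.6 rad/s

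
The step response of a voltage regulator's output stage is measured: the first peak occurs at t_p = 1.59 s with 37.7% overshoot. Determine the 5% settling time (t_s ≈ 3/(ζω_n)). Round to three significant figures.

t_s ≈ 4.89 s

From the overshoot, ζ = −ln(OS)/√(π²+ln²(OS)) = 0.297.
From t_p = π/ω_d, ω_d = π/1.59 = 1.98 rad/s, so ω_n = ω_d/√(1−ζ²) = 2.07 rad/s.
t_s ≈ 3/(ζω_n) = 3/(0.297·2.07) = 4.89 s.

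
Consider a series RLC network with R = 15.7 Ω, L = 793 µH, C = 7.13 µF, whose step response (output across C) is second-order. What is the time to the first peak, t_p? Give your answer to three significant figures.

t_p ≈ 0.000354 s

For a series RLC circuit (capacitor voltage as output), ω_n = 1/√(LC) = 1/√(793 µH · 7.13 µF) = 13300 rad/s.
ζ = (R/2)·√(C/L) = (15.7/2)·√(7.13 µF/793 µH) = 0.744.
ω_d = ω_n√(1−ζ²) = 8880 rad/s. t_p = π/ω_d = 0.000354 s.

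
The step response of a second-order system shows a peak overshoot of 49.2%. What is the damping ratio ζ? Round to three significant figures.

ζ ≈ 0.220

Inverting the overshoot relation: ζ = |ln 0.492|/√(π² + ln²0.492) = 0.220.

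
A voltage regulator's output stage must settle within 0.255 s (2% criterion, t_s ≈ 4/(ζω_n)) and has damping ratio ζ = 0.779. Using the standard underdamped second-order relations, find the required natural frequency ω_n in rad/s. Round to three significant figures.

Rearranging t_s ≈ 4/(ζω_n) gives ω_n = 4/(ζ·t_s) = 4/(0.779 × 0.255) = 20.1 rad/s.

ω_n ≈ 20.1 rad/s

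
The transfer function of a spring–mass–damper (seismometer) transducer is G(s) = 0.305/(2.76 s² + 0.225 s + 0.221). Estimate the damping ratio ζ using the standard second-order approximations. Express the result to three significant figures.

Dividing through by 2.76: denominator becomes s² + 0.08152 s + 0.08007.
So ω_n = √0.08007 = 0.283 rad/s and ζ = 0.08152/(2·0.283) = 0.144.

ζ ≈ 0.144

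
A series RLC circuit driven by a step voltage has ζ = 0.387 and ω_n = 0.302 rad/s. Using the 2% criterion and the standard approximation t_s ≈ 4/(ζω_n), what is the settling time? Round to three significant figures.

t_s ≈ 34.2 s

t_s ≈ 4/(ζω_n) = 4/(0.387 × 0.302) = 34.2 s.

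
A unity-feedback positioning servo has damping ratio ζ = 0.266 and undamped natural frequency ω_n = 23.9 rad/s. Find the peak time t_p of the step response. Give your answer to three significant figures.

t_p ≈ 0.136 s

The damped frequency is ω_d = ω_n√(1−ζ²) = 23.9·√(1−0.0708) = 23.0 rad/s.
Peak time t_p = π/ω_d = π/23.0 = 0.136 s.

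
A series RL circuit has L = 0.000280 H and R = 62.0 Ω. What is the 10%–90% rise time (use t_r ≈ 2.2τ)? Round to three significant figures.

t_r ≈ 0.00000994 s

τ = L/R = 0.000280/62.0 = 0.00000452 s.
t_r ≈ 2.2τ = 0.00000994 s.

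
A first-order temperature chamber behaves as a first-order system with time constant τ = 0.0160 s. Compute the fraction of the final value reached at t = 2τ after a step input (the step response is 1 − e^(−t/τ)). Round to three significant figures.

y(t)/y_∞ = 1 − e^(−t/τ) = 1 − e^(−2) = 1 − e^(−2.00) = 0.865.

y/y_∞ ≈ 0.865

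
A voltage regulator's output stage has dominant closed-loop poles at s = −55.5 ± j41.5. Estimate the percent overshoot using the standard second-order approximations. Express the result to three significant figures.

The poles are at −σ ± jω_d with σ = 55.5 and ω_d = 41.5, so ω_n = √(σ²+ω_d²) = 69.3 rad/s and ζ = σ/ω_n = 0.801.
%OS = 100·exp(−πζ/√(1−ζ²)) = 1.50%.

%OS ≈ 1.50%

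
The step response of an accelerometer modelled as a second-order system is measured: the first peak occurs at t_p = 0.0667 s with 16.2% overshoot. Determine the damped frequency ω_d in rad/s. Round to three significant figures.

t_p = π/ω_d, so ω_d = π/0.0667 = 47.1 rad/s.

ω_d ≈ 47.1 rad/s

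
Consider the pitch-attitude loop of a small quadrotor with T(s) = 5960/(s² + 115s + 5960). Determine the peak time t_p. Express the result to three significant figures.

t_p ≈ 0.0610 s

ω_n = √5960 = 77.2 rad/s; ζ = 115/(2·77.2) = 0.745.
ω_d = 77.2·√(1 − 0.745²) = 51.5 rad/s. Then t_p = π/ω_d = 0.0610 s.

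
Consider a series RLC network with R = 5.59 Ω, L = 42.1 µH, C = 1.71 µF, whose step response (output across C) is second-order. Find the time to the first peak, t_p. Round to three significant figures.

For a series RLC circuit (capacitor voltage as output), ω_n = 1/√(LC) = 1/√(42.1 µH · 1.71 µF) = 118000 rad/s.
ζ = (R/2)·√(C/L) = (5.59/2)·√(1.71 µF/42.1 µH) = 0.563.
The damped frequency ω_d = ω_n√(1−ζ²) = 97400 rad/s. t_p = π/ω_d = 0.0000323 s.

t_p ≈ 0.0000323 s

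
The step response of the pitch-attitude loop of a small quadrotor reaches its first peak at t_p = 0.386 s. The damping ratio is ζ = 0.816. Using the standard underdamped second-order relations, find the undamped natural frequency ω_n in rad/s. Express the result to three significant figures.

Peak time t_p = π/ω_d, so ω_d = π/t_p = π/0.386 = 8.14 rad/s.
ω_n = ω_d/√(1−ζ²) = 8.14/√0.334 = 14.1 rad/s.

ω_n ≈ 14.1 rad/s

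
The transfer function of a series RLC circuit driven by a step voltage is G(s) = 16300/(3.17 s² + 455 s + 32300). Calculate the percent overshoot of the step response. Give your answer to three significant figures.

Dividing through by 3.17: denominator becomes s² + 143.5 s + 10190.
So ω_n = √10190 = 101 rad/s and ζ = 143.5/(2·101) = 0.711.
%OS = 100·exp(−πζ/√(1−ζ²)) = 4.17%.

%OS ≈ 4.17%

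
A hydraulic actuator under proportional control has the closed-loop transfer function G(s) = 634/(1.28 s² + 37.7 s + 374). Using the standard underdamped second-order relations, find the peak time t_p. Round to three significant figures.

t_p ≈ 0.362 s

Dividing through by 1.28: denominator becomes s² + 29.45 s + 292.2.
So ω_n = √292.2 = 17.1 rad/s and ζ = 29.45/(2·17.1) = 0.862.
ω_d = ω_n√(1−ζ²) = 8.68 rad/s. t_p = π/ω_d = 0.362 s.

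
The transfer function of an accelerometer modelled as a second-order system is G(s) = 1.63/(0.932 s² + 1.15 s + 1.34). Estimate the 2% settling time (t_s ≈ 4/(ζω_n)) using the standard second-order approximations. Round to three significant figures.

Dividing through by 0.932: denominator becomes s² + 1.234 s + 1.438.
So ω_n = √1.438 = 1.20 rad/s and ζ = 1.234/(2·1.20) = 0.515.
t_s ≈ 4/(ζω_n) = 6.48 s.

t_s ≈ 6.48 s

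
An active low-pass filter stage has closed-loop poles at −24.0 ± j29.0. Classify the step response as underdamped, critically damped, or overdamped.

Since the poles form a complex-conjugate pair with nonzero imaginary part, the response is underdamped.

underdamped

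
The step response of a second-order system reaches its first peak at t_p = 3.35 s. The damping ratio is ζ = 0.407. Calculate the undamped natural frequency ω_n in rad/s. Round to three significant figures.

ω_n ≈ 1.03 rad/s

Peak time t_p = π/ω_d, so ω_d = π/t_p = π/3.35 = 0.938 rad/s.
ω_n = ω_d/√(1−ζ²) = 0.938/√0.834 = 1.03 rad/s.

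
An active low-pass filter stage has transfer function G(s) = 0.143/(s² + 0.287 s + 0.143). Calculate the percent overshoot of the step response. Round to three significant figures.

Comparing the denominator to s² + 2ζω_n s + ω_n²: ω_n = √0.143 = 0.378 rad/s, and 2ζω_n = 0.287 so ζ = 0.287/(2·0.378) = 0.379.
Overshoot: exp(−π·0.379/√(1−0.379²)) = 0.276, i.e. 27.6%.

%OS ≈ 27.6%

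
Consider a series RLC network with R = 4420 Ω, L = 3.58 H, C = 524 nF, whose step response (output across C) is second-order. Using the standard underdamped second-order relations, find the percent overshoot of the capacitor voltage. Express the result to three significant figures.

For a series RLC circuit (capacitor voltage as output), ω_n = 1/√(LC) = 1/√(3.58 H · 524 nF) = 730 rad/s.
ζ = (R/2)·√(C/L) = (4420/2)·√(524 nF/3.58 H) = 0.846.
%OS = 100·exp(−πζ/√(1−ζ²)) = 0.691%.

%OS ≈ 0.691%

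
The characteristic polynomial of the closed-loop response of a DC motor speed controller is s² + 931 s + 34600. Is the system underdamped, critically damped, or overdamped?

overdamped

a² − 4b = 730000 > 0 (two distinct real roots); the system is overdamped.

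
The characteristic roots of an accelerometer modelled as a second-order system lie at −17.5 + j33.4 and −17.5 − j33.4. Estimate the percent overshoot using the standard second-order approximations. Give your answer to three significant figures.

%OS ≈ 19.3%

|pole| = ω_n = √(17.5² + 33.4²) = 37.7 rad/s; ζ = cos θ = σ/ω_n = 0.464.
Overshoot: exp(−π·0.464/√(1−0.464²)) = 0.193, i.e. 19.3%.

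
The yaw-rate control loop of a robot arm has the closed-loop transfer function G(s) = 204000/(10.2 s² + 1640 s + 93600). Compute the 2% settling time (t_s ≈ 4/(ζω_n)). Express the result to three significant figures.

Dividing through by 10.2: denominator becomes s² + 160.8 s + 9176.
So ω_n = √9176 = 95.8 rad/s and ζ = 160.8/(2·95.8) = 0.839.
t_s ≈ 4/(ζω_n) = 0.0498 s.

t_s ≈ 0.0498 s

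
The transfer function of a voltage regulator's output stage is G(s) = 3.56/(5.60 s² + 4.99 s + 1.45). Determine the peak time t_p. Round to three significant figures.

t_p ≈ 12.8 s

Dividing through by 5.60: denominator becomes s² + 0.8911 s + 0.2589.
So ω_n = √0.2589 = 0.509 rad/s and ζ = 0.8911/(2·0.509) = 0.876.
ω_d = 0.509·√(1 − 0.876²) = 0.246 rad/s. t_p = π/ω_d = 12.8 s.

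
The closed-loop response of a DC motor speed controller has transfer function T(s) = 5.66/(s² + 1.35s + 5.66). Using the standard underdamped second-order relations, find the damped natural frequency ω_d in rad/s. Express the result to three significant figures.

Matching coefficients with s² + 2ζω_n s + ω_n² gives ω_n² = 5.66 ⇒ ω_n = 2.38 rad/s, and ζ = 1.35/(2ω_n) = 0.284.
The damped frequency ω_d = ω_n√(1−ζ²) = 2.28 rad/s.

ω_d ≈ 2.28 rad/s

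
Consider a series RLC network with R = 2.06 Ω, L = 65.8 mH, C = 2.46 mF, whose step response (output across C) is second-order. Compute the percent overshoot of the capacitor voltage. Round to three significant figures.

For a series RLC circuit (capacitor voltage as output), ω_n = 1/√(LC) = 1/√(65.8 mH · 2.46 mF) = 78.6 rad/s.
ζ = (R/2)·√(C/L) = (2.06/2)·√(2.46 mF/65.8 mH) = 0.199.
%OS = 100·exp(−πζ/√(1−ζ²)) = 52.8%.

%OS ≈ 52.8%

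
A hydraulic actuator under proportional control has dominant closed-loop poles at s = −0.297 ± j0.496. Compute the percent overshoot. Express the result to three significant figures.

With σ = 0.297, ω_d = 0.496: ω_n = √(σ²+ω_d²) = 0.578 rad/s, ζ = σ/ω_n = 0.514.
%OS = 100·exp(−πζ/√(1−ζ²)) = 15.2%.

%OS ≈ 15.2%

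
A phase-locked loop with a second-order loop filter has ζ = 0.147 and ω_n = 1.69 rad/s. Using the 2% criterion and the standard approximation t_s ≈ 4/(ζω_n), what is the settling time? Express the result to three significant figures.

t_s ≈ 4/(ζω_n) = 4/(0.147 × 1.69) = 16.1 s.

t_s ≈ 16.1 s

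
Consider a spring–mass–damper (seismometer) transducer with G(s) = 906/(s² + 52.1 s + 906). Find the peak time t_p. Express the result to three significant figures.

ω_n = √906 = 30.1 rad/s; ζ = 52.1/(2·30.1) = 0.865.
ω_d = ω_n√(1−ζ²) = 15.1 rad/s. Then t_p = π/ω_d = 0.208 s.

t_p ≈ 0.208 s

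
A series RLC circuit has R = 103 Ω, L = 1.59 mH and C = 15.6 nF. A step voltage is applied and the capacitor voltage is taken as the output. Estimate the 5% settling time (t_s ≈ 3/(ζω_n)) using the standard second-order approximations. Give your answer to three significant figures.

t_s ≈ 0.0000926 s

For a series RLC circuit (capacitor voltage as output), ω_n = 1/√(LC) = 1/√(1.59 mH · 15.6 nF) = 201000 rad/s.
ζ = (R/2)·√(C/L) = (103/2)·√(15.6 nF/1.59 mH) = 0.161.
t_s ≈ 3/(ζω_n) = 0.0000926 s.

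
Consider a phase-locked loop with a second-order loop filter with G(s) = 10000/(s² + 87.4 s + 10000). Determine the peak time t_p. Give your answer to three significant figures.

t_p ≈ 0.0349 s

ω_n = √10000 = 100 rad/s; ζ = 87.4/(2·100) = 0.437.
The damped frequency ω_d = ω_n√(1−ζ²) = 89.9 rad/s. Then t_p = π/ω_d = 0.0349 s.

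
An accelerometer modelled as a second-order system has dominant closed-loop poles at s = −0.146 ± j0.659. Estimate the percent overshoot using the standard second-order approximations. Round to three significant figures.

With σ = 0.146, ω_d = 0.659: ω_n = √(σ²+ω_d²) = 0.675 rad/s, ζ = σ/ω_n = 0.216.
%OS = 100 e^{−πζ/√(1−ζ²)} with ζ = 0.216 gives 49.9%.

%OS ≈ 49.9%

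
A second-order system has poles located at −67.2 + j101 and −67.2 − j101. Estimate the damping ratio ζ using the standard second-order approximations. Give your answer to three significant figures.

ζ ≈ 0.554

With σ = 67.2, ω_d = 101: ω_n = √(σ²+ω_d²) = 121 rad/s, ζ = σ/ω_n = 0.554.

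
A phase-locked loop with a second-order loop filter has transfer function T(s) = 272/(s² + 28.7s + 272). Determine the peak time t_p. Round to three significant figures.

t_p ≈ 0.386 s

ω_n = √272 = 16.5 rad/s; ζ = 28.7/(2·16.5) = 0.870.
The damped frequency ω_d = ω_n√(1−ζ²) = 8.13 rad/s. Then t_p = π/ω_d = 0.386 s.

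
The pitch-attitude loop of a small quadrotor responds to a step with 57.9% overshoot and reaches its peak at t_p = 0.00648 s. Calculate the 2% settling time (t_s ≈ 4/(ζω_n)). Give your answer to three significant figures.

ζ from %OS: ζ = |ln 0.579|/√(π²+ln²0.579) = 0.171.
From t_p = π/ω_d, ω_d = π/0.00648 = 485 rad/s, so ω_n = ω_d/√(1−ζ²) = 492 rad/s.
t_s ≈ 4/(ζω_n) = 4/(0.171·492) = 0.0474 s.

t_s ≈ 0.0474 s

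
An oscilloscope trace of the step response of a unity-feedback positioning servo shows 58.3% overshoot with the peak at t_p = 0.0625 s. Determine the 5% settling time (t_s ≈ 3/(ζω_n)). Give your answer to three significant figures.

The overshoot fixes ζ = −ln(OS)/√(π²+ln²(OS)) = 0.169.
From t_p = π/ω_d, ω_d = π/0.0625 = 50.3 rad/s, so ω_n = ω_d/√(1−ζ²) = 51.0 rad/s.
t_s ≈ 3/(ζω_n) = 3/(0.169·51.0) = 0.348 s.

t_s ≈ 0.348 s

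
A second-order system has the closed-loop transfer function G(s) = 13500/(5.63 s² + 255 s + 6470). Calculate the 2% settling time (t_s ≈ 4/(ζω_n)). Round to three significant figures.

Dividing through by 5.63: denominator becomes s² + 45.29 s + 1149.
So ω_n = √1149 = 33.9 rad/s and ζ = 45.29/(2·33.9) = 0.668.
t_s ≈ 4/(ζω_n) = 0.177 s.

t_s ≈ 0.177 s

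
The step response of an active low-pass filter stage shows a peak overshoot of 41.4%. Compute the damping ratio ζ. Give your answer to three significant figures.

ζ ≈ 0.270

From %OS = 100·exp(−πζ/√(1−ζ²)), invert to get ζ = −ln(OS)/√(π² + ln²(OS)) with OS = 0.414.
−ln 0.414 = 0.8819, so ζ = 0.8819/√(π² + 0.7777) = 0.270.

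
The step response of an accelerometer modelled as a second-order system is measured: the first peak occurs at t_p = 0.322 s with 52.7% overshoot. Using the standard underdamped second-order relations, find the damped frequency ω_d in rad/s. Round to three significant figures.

t_p = π/ω_d, so ω_d = π/0.322 = 9.76 rad/s.

ω_d ≈ 9.76 rad/s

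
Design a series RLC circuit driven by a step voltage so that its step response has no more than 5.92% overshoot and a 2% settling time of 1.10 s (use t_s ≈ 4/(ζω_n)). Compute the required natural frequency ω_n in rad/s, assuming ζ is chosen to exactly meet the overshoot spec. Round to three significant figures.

ω_n ≈ 5.44 rad/s

ζ = −ln(OS)/√(π² + (ln OS)²). With OS = 0.0592, ln OS = −2.827 and ζ = 2.827/4.226 = 0.669.
From t_s ≈ 4/(ζω_n): ω_n = 4/(ζ·t_s) = 4/(0.669·1.10) = 5.44 rad/s.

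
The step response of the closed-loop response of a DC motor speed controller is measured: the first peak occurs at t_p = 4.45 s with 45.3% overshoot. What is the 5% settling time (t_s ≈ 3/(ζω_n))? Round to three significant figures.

ζ from %OS: ζ = |ln 0.453|/√(π²+ln²0.453) = 0.244.
t_p = π/ω_d ⇒ ω_d = 0.706 rad/s; then ω_n = ω_d/√(1−ζ²) = 0.728 rad/s.
t_s ≈ 3/(ζω_n) = 3/(0.244·0.728) = 16.9 s.

t_s ≈ 16.9 s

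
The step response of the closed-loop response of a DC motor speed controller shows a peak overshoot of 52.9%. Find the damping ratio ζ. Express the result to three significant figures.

ζ ≈ 0.199

From %OS = 100·exp(−πζ/√(1−ζ²)), invert to get ζ = −ln(OS)/√(π² + ln²(OS)) with OS = 0.529.
−ln 0.529 = 0.6368, so ζ = 0.6368/√(π² + 0.4055) = 0.199.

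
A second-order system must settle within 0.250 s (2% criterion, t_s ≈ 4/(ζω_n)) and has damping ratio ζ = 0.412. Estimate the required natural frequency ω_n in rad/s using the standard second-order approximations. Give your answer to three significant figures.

ω_n ≈ 38.8 rad/s

Rearranging t_s ≈ 4/(ζω_n) gives ω_n = 4/(ζ·t_s) = 4/(0.412 × 0.250) = 38.8 rad/s.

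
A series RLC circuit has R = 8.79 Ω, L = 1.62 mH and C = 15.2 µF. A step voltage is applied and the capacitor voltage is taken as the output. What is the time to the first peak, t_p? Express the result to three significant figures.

t_p ≈ 0.000545 s

For a series RLC circuit (capacitor voltage as output), ω_n = 1/√(LC) = 1/√(1.62 mH · 15.2 µF) = 6370 rad/s.
ζ = (R/2)·√(C/L) = (8.79/2)·√(15.2 µF/1.62 mH) = 0.426.
ω_d = ω_n√(1−ζ²) = 5770 rad/s. t_p = π/ω_d = 0.000545 s.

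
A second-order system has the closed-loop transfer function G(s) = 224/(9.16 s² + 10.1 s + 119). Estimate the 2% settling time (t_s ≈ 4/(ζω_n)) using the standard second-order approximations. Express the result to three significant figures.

t_s ≈ 7.26 s

Dividing through by 9.16: denominator becomes s² + 1.103 s + 12.99.
So ω_n = √12.99 = 3.60 rad/s and ζ = 1.103/(2·3.60) = 0.153.
t_s ≈ 4/(ζω_n) = 7.26 s.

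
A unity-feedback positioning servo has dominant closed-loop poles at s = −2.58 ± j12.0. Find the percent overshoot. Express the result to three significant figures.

%OS ≈ 50.9%

|pole| = ω_n = √(2.58² + 12.0²) = 12.3 rad/s; ζ = cos θ = σ/ω_n = 0.210.
%OS = 100·exp(−πζ/√(1−ζ²)) = 50.9%.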